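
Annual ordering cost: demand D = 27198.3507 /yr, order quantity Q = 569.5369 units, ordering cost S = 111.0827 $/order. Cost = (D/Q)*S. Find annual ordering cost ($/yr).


Number of orders = D/Q = 47.7552
Cost = 47.7552 * 111.0827 = 5304.7770

5304.7770 $/yr


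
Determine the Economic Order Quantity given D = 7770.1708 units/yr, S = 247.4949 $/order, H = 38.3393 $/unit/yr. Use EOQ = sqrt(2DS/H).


2*D*S = 2 * 7770.1708 * 247.4949 = 3846155.2903
2*D*S/H = 100318.8710
EOQ = sqrt(100318.8710) = 316.7315

316.7315 units


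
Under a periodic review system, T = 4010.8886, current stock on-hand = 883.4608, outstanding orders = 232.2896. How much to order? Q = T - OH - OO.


Inventory position = OH + OO = 883.4608 + 232.2896 = 1115.7504
Q = 4010.8886 - 1115.7504 = 2895.1382

2895.1382 units


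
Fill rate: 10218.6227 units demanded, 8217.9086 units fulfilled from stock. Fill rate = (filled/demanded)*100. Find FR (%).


FR = 8217.9086 / 10218.6227 * 100 = 80.4209

80.4209%


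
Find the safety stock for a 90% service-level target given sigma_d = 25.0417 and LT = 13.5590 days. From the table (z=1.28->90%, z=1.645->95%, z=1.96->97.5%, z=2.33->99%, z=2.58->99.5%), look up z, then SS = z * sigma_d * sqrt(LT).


From the table, SL = 90% corresponds to z = 1.28
sqrt(LT) = sqrt(13.5590) = 3.6823
SS = 1.28 * 25.0417 * 3.6823 = 118.0287

118.0287 units


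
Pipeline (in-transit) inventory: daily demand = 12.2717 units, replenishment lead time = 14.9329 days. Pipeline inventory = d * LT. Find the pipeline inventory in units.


Pipeline = 12.2717 * 14.9329 = 183.2521

183.2521 units


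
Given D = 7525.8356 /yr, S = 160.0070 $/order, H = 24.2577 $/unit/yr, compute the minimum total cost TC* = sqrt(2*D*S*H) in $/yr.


2*D*S*H = 58421583.7474
TC* = sqrt(58421583.7474) = 7643.4013

7643.4013 $/yr


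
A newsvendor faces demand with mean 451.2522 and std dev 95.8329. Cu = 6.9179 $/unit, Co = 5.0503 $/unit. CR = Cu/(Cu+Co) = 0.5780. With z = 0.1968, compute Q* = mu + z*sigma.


CR = Cu/(Cu+Co) = 6.9179/(6.9179+5.0503) = 0.5780
z = 0.1968
Q* = 451.2522 + 0.1968 * 95.8329 = 470.1121

470.1121 units


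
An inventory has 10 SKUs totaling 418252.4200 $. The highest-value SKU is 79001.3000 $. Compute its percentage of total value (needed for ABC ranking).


Top item = 79001.3000
Total = 418252.4200
Percentage = 79001.3000 / 418252.4200 * 100 = 18.8884

18.8884%


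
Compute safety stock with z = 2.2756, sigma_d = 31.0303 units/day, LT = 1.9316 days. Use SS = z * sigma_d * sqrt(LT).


sqrt(LT) = sqrt(1.9316) = 1.3898
SS = 2.2756 * 31.0303 * 1.3898 = 98.1387

98.1387 units


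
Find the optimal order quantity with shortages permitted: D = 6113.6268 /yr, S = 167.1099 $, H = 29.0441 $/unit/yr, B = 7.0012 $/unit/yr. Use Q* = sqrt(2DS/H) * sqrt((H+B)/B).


sqrt(2DS/H) = 265.2385
sqrt((H+B)/B) = 2.2690
Q* = 265.2385 * 2.2690 = 601.8312

601.8312 units


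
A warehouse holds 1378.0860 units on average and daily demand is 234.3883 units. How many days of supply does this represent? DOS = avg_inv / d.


DOS = 1378.0860 / 234.3883 = 5.8795

5.8795 days


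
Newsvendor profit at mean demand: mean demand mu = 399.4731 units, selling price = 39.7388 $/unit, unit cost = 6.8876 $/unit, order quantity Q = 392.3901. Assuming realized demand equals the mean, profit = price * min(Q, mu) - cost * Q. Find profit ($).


Sales at mu = min(392.3901, 399.4731) = 392.3901
Revenue = 39.7388 * 392.3901 = 15593.1117
Total cost = 6.8876 * 392.3901 = 2702.6261
Profit = 15593.1117 - 2702.6261 = 12890.4857

12890.4857 $


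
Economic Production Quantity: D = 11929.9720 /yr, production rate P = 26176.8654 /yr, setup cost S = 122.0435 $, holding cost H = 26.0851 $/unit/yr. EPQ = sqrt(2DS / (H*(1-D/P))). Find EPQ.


1 - D/P = 1 - 0.4557 = 0.5443
H*(1-D/P) = 14.1969
2DS = 2911951.0756
EPQ = sqrt(205111.0383) = 452.8919

452.8919 units


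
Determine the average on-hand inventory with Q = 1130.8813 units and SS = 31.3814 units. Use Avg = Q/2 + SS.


Q/2 = 565.4407
Avg = 565.4407 + 31.3814 = 596.8220

596.8220 units


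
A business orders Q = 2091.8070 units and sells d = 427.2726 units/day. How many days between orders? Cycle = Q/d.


Cycle = 2091.8070 / 427.2726 = 4.8957

4.8957 days


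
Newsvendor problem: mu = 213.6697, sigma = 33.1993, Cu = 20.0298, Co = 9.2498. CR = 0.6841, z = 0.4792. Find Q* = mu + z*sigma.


CR = Cu/(Cu+Co) = 20.0298/(20.0298+9.2498) = 0.6841
z = 0.4792
Q* = 213.6697 + 0.4792 * 33.1993 = 229.5788

229.5788 units


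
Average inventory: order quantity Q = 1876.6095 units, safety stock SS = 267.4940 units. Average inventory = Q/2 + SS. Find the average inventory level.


Q/2 = 938.3048
Avg = 938.3048 + 267.4940 = 1205.7987

1205.7987 units


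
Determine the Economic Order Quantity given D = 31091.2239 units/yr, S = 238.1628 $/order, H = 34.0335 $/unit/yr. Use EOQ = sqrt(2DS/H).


2*D*S = 2 * 31091.2239 * 238.1628 = 14809545.8789
2*D*S/H = 435146.1319
EOQ = sqrt(435146.1319) = 659.6561

659.6561 units


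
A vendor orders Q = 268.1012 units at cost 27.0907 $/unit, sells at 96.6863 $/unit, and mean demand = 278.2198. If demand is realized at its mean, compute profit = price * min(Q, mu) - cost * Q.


Sales at mu = min(268.1012, 278.2198) = 268.1012
Revenue = 96.6863 * 268.1012 = 25921.7131
Total cost = 27.0907 * 268.1012 = 7263.0492
Profit = 25921.7131 - 7263.0492 = 18658.6639

18658.6639 $


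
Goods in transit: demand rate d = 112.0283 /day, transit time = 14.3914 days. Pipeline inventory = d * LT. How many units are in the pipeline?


Pipeline = 112.0283 * 14.3914 = 1612.2441

1612.2441 units


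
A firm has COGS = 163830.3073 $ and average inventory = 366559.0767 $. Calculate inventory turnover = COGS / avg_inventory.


Turnover = 163830.3073 / 366559.0767 = 0.4469

0.4469


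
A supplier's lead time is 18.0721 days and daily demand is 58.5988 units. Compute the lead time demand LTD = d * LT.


LTD = 58.5988 * 18.0721 = 1059.0034

1059.0034 units


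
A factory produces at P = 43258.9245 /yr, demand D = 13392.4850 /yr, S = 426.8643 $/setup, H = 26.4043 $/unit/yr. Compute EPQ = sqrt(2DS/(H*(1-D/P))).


1 - D/P = 1 - 0.3096 = 0.6904
H*(1-D/P) = 18.2298
2DS = 11433547.4696
EPQ = sqrt(627189.2514) = 791.9528

791.9528 units


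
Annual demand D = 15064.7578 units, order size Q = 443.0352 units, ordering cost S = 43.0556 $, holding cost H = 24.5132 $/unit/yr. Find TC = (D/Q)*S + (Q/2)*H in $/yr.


Ordering cost = D*S/Q = 1464.0421
Holding cost = Q*H/2 = 5430.1052
TC = 1464.0421 + 5430.1052 = 6894.1473

6894.1473 $/yr


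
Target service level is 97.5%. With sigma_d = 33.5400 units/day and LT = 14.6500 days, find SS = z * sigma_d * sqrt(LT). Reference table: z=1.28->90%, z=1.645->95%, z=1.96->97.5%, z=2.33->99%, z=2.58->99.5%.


From the table, SL = 97.5% corresponds to z = 1.96
sqrt(LT) = sqrt(14.6500) = 3.8275
SS = 1.96 * 33.5400 * 3.8275 = 251.6158

251.6158 units


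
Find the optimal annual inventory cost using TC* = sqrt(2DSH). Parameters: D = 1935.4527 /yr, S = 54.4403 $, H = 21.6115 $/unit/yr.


2*D*S*H = 4554261.6593
TC* = sqrt(4554261.6593) = 2134.0716

2134.0716 $/yr


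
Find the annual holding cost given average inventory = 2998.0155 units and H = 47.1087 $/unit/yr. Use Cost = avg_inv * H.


Cost = 2998.0155 * 47.1087 = 141232.6128

141232.6128 $/yr


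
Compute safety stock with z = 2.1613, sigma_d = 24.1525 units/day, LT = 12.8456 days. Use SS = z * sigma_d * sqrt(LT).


sqrt(LT) = sqrt(12.8456) = 3.5841
SS = 2.1613 * 24.1525 * 3.5841 = 187.0916

187.0916 units


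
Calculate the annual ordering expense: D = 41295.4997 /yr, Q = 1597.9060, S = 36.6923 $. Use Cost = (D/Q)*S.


Number of orders = D/Q = 25.8435
Cost = 25.8435 * 36.6923 = 948.2578

948.2578 $/yr


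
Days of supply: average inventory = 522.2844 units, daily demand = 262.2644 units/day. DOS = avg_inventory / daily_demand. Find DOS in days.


DOS = 522.2844 / 262.2644 = 1.9914

1.9914 days


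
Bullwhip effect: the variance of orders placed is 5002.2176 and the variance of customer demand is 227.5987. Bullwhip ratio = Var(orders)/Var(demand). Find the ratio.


BW = 5002.2176 / 227.5987 = 21.9782

21.9782


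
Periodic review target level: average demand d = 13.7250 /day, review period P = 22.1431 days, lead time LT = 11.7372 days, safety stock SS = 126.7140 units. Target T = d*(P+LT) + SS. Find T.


P + LT = 33.8803
d*(P+LT) = 13.7250 * 33.8803 = 465.0071
T = 465.0071 + 126.7140 = 591.7211

591.7211 units


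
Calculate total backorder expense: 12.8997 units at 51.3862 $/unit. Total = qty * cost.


Total = 12.8997 * 51.3862 = 662.8666

662.8666 $


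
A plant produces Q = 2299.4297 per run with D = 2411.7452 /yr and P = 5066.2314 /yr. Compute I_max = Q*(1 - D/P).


D/P = 0.4760
1 - D/P = 0.5240
I_max = 2299.4297 * 0.5240 = 1204.8017

1204.8017 units


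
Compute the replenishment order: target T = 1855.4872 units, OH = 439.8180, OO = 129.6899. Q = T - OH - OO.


Inventory position = OH + OO = 439.8180 + 129.6899 = 569.5079
Q = 1855.4872 - 569.5079 = 1285.9793

1285.9793 units


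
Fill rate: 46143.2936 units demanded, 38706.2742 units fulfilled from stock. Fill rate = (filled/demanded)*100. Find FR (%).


FR = 38706.2742 / 46143.2936 * 100 = 83.8828

83.8828%


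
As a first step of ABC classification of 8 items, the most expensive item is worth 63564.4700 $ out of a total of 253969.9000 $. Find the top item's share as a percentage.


Top item = 63564.4700
Total = 253969.9000
Percentage = 63564.4700 / 253969.9000 * 100 = 25.0283

25.0283%


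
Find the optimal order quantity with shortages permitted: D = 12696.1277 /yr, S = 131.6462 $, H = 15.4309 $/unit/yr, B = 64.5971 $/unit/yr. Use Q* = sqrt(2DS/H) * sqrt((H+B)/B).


sqrt(2DS/H) = 465.4351
sqrt((H+B)/B) = 1.1130
Q* = 465.4351 * 1.1130 = 518.0523

518.0523 units


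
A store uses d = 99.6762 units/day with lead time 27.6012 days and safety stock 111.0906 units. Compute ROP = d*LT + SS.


d*LT = 99.6762 * 27.6012 = 2751.1827
ROP = 2751.1827 + 111.0906 = 2862.2733

2862.2733 units


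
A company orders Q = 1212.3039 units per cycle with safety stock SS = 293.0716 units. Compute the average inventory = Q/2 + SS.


Q/2 = 606.1520
Avg = 606.1520 + 293.0716 = 899.2236

899.2236 units


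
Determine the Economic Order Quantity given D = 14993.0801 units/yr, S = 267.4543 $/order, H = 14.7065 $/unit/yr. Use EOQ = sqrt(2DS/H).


2*D*S = 2 * 14993.0801 * 267.4543 = 8019927.4860
2*D*S/H = 545332.1651
EOQ = sqrt(545332.1651) = 738.4661

738.4661 units


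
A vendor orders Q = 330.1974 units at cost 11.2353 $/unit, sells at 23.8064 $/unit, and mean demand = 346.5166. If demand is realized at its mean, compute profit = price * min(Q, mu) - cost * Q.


Sales at mu = min(330.1974, 346.5166) = 330.1974
Revenue = 23.8064 * 330.1974 = 7860.8114
Total cost = 11.2353 * 330.1974 = 3709.8668
Profit = 7860.8114 - 3709.8668 = 4150.9445

4150.9445 $


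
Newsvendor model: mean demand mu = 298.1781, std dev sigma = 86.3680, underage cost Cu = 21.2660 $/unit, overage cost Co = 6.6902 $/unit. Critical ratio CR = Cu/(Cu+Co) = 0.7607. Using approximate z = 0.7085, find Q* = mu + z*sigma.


CR = Cu/(Cu+Co) = 21.2660/(21.2660+6.6902) = 0.7607
z = 0.7085
Q* = 298.1781 + 0.7085 * 86.3680 = 359.3698

359.3698 units


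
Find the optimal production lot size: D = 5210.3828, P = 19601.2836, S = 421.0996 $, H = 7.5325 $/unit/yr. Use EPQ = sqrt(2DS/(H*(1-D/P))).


1 - D/P = 1 - 0.2658 = 0.7342
H*(1-D/P) = 5.5302
2DS = 4388180.2259
EPQ = sqrt(793490.7137) = 890.7810

890.7810 units


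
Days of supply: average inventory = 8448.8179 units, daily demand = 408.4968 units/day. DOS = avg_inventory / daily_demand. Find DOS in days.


DOS = 8448.8179 / 408.4968 = 20.6827

20.6827 days


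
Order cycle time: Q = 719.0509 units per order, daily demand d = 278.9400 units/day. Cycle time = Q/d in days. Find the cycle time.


Cycle = 719.0509 / 278.9400 = 2.5778

2.5778 days


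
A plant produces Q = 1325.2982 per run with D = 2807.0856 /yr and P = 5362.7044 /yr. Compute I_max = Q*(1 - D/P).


D/P = 0.5234
1 - D/P = 0.4766
I_max = 1325.2982 * 0.4766 = 631.5763

631.5763 units


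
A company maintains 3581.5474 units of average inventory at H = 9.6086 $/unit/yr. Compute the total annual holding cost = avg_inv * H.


Cost = 3581.5474 * 9.6086 = 34413.6563

34413.6563 $/yr


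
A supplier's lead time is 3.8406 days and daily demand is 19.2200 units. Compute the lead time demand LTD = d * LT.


LTD = 19.2200 * 3.8406 = 73.8163

73.8163 units


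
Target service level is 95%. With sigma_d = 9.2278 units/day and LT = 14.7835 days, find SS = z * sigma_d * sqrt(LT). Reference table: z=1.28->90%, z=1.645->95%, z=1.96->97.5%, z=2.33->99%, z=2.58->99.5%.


From the table, SL = 95% corresponds to z = 1.645
sqrt(LT) = sqrt(14.7835) = 3.8449
SS = 1.645 * 9.2278 * 3.8449 = 58.3650

58.3650 units


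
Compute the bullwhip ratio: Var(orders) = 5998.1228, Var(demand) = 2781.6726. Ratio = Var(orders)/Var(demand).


BW = 5998.1228 / 2781.6726 = 2.1563

2.1563


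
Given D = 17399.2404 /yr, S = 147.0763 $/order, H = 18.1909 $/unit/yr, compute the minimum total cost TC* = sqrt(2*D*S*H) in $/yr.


2*D*S*H = 93101604.7013
TC* = sqrt(93101604.7013) = 9648.9173

9648.9173 $/yr


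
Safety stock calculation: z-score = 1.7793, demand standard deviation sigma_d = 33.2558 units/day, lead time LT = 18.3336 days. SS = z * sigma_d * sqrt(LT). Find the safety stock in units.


sqrt(LT) = sqrt(18.3336) = 4.2818
SS = 1.7793 * 33.2558 * 4.2818 = 253.3614

253.3614 units


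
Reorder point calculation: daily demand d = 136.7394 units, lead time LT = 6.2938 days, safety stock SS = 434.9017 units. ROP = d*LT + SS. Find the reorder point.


d*LT = 136.7394 * 6.2938 = 860.6104
ROP = 860.6104 + 434.9017 = 1295.5121

1295.5121 units


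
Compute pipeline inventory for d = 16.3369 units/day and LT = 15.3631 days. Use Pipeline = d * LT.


Pipeline = 16.3369 * 15.3631 = 250.9854

250.9854 units


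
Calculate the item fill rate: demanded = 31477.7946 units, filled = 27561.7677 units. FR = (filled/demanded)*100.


FR = 27561.7677 / 31477.7946 * 100 = 87.5594

87.5594%


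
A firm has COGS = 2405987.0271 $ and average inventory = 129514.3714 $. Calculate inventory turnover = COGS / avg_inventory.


Turnover = 2405987.0271 / 129514.3714 = 18.5770

18.5770


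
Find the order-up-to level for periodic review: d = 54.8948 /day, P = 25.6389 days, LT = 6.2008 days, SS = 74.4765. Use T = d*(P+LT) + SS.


P + LT = 31.8397
d*(P+LT) = 54.8948 * 31.8397 = 1747.8340
T = 1747.8340 + 74.4765 = 1822.3105

1822.3105 units


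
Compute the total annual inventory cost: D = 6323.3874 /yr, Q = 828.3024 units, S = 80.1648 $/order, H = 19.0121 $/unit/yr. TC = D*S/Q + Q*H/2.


Ordering cost = D*S/Q = 611.9904
Holding cost = Q*H/2 = 7873.8840
TC = 611.9904 + 7873.8840 = 8485.8744

8485.8744 $/yr


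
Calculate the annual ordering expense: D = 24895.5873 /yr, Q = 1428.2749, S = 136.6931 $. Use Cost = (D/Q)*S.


Number of orders = D/Q = 17.4305
Cost = 17.4305 * 136.6931 = 2382.6331

2382.6331 $/yr


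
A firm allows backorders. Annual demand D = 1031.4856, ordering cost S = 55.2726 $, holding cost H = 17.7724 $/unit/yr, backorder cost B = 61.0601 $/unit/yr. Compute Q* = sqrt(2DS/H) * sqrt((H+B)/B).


sqrt(2DS/H) = 80.0993
sqrt((H+B)/B) = 1.1362
Q* = 80.0993 * 1.1362 = 91.0128

91.0128 units


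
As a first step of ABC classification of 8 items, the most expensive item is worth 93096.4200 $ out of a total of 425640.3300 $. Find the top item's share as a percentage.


Top item = 93096.4200
Total = 425640.3300
Percentage = 93096.4200 / 425640.3300 * 100 = 21.8721

21.8721%


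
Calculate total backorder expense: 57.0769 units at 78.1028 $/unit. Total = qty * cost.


Total = 57.0769 * 78.1028 = 4457.8657

4457.8657 $


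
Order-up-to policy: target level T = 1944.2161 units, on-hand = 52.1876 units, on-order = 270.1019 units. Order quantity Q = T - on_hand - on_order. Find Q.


Inventory position = OH + OO = 52.1876 + 270.1019 = 322.2895
Q = 1944.2161 - 322.2895 = 1621.9266

1621.9266 units


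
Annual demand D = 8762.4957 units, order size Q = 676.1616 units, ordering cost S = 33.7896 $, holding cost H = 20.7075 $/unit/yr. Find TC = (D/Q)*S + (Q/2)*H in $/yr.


Ordering cost = D*S/Q = 437.8853
Holding cost = Q*H/2 = 7000.8082
TC = 437.8853 + 7000.8082 = 7438.6935

7438.6935 $/yr


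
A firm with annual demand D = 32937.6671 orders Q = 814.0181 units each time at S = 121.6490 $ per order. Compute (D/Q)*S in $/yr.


Number of orders = D/Q = 40.4631
Cost = 40.4631 * 121.6490 = 4922.2914

4922.2914 $/yr


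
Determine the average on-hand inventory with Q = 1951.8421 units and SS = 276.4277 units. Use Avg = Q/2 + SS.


Q/2 = 975.9211
Avg = 975.9211 + 276.4277 = 1252.3488

1252.3488 units


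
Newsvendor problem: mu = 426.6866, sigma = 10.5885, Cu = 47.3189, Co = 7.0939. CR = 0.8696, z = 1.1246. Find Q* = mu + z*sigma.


CR = Cu/(Cu+Co) = 47.3189/(47.3189+7.0939) = 0.8696
z = 1.1246
Q* = 426.6866 + 1.1246 * 10.5885 = 438.5944

438.5944 units


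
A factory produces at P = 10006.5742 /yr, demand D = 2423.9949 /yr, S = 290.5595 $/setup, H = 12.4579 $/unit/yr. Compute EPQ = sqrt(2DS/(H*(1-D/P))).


1 - D/P = 1 - 0.2422 = 0.7578
H*(1-D/P) = 9.4401
2DS = 1408629.4923
EPQ = sqrt(149217.7185) = 386.2871

386.2871 units


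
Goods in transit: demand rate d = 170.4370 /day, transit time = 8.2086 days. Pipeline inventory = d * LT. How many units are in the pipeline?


Pipeline = 170.4370 * 8.2086 = 1399.0492

1399.0492 units


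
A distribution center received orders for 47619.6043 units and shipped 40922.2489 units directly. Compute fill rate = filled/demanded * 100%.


FR = 40922.2489 / 47619.6043 * 100 = 85.9357

85.9357%


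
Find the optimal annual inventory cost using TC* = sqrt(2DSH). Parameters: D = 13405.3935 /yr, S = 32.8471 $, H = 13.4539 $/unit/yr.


2*D*S*H = 11848265.8532
TC* = sqrt(11848265.8532) = 3442.1310

3442.1310 $/yr


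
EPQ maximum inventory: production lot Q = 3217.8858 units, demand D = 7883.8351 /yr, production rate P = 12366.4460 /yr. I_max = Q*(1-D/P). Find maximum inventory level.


D/P = 0.6375
1 - D/P = 0.3625
I_max = 3217.8858 * 0.3625 = 1166.4249

1166.4249 units


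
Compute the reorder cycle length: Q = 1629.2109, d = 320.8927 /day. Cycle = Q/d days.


Cycle = 1629.2109 / 320.8927 = 5.0771

5.0771 days


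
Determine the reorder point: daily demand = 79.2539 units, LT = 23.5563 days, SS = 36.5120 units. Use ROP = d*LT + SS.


d*LT = 79.2539 * 23.5563 = 1866.9286
ROP = 1866.9286 + 36.5120 = 1903.4406

1903.4406 units


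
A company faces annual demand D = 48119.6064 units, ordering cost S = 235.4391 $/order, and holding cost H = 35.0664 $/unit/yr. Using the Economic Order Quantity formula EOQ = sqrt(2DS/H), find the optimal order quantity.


2*D*S = 2 * 48119.6064 * 235.4391 = 22658473.6463
2*D*S/H = 646159.1052
EOQ = sqrt(646159.1052) = 803.8402

803.8402 units


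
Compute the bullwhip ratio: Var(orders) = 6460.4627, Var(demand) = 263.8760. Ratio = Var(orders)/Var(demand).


BW = 6460.4627 / 263.8760 = 24.4829

24.4829


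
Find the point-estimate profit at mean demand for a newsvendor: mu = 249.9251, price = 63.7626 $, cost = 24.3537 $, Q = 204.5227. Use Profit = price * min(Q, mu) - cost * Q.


Sales at mu = min(204.5227, 249.9251) = 204.5227
Revenue = 63.7626 * 204.5227 = 13040.8991
Total cost = 24.3537 * 204.5227 = 4980.8845
Profit = 13040.8991 - 4980.8845 = 8060.0146

8060.0146 $


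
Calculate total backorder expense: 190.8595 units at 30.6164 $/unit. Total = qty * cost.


Total = 190.8595 * 30.6164 = 5843.4308

5843.4308 $


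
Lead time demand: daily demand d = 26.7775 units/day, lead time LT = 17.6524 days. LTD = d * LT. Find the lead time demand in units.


LTD = 26.7775 * 17.6524 = 472.6871

472.6871 units


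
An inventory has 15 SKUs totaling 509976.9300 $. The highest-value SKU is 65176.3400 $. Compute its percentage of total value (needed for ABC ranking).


Top item = 65176.3400
Total = 509976.9300
Percentage = 65176.3400 / 509976.9300 * 100 = 12.7803

12.7803%


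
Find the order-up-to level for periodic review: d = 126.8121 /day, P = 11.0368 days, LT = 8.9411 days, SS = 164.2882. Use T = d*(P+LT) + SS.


P + LT = 19.9779
d*(P+LT) = 126.8121 * 19.9779 = 2533.4395
T = 2533.4395 + 164.2882 = 2697.7277

2697.7277 units


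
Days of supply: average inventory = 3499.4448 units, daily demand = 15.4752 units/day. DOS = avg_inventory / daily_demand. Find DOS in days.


DOS = 3499.4448 / 15.4752 = 226.1324

226.1324 days


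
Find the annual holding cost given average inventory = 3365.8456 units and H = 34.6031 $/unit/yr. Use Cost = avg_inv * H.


Cost = 3365.8456 * 34.6031 = 116468.6919

116468.6919 $/yr


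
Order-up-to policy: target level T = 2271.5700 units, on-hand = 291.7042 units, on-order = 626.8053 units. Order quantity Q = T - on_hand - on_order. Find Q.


Inventory position = OH + OO = 291.7042 + 626.8053 = 918.5095
Q = 2271.5700 - 918.5095 = 1353.0605

1353.0605 units


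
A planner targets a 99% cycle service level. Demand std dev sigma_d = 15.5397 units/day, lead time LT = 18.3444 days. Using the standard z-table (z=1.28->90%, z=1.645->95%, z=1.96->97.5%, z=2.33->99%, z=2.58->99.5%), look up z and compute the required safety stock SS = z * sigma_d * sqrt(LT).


From the table, SL = 99% corresponds to z = 2.33
sqrt(LT) = sqrt(18.3444) = 4.2830
SS = 2.33 * 15.5397 * 4.2830 = 155.0780

155.0780 units


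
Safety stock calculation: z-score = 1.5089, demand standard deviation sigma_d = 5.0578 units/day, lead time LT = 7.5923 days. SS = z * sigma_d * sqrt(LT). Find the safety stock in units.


sqrt(LT) = sqrt(7.5923) = 2.7554
SS = 1.5089 * 5.0578 * 2.7554 = 21.0285

21.0285 units


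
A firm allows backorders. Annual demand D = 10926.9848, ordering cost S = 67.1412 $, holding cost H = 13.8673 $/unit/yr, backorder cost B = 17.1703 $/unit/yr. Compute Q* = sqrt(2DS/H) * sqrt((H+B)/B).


sqrt(2DS/H) = 325.2848
sqrt((H+B)/B) = 1.3445
Q* = 325.2848 * 1.3445 = 437.3397

437.3397 units


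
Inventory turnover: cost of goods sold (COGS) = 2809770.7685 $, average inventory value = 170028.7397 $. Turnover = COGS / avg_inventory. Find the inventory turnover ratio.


Turnover = 2809770.7685 / 170028.7397 = 16.5253

16.5253


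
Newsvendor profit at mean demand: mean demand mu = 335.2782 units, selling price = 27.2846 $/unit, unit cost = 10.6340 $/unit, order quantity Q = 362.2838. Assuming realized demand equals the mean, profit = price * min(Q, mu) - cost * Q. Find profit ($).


Sales at mu = min(362.2838, 335.2782) = 335.2782
Revenue = 27.2846 * 335.2782 = 9147.9316
Total cost = 10.6340 * 362.2838 = 3852.5259
Profit = 9147.9316 - 3852.5259 = 5295.4056

5295.4056 $


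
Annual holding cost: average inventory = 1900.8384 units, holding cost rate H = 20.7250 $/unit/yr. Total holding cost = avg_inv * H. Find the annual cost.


Cost = 1900.8384 * 20.7250 = 39394.8758

39394.8758 $/yr


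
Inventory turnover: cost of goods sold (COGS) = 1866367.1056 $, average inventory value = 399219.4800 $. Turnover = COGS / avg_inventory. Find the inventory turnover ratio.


Turnover = 1866367.1056 / 399219.4800 = 4.6750

4.6750


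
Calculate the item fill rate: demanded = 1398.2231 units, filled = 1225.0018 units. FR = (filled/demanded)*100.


FR = 1225.0018 / 1398.2231 * 100 = 87.6113

87.6113%


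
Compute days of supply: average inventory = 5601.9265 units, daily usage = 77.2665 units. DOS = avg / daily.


DOS = 5601.9265 / 77.2665 = 72.5014

72.5014 days


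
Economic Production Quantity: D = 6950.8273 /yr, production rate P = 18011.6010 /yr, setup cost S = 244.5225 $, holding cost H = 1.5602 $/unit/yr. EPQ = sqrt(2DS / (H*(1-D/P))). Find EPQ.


1 - D/P = 1 - 0.3859 = 0.6141
H*(1-D/P) = 0.9581
2DS = 3399267.3369
EPQ = sqrt(3547903.9871) = 1883.5881

1883.5881 units


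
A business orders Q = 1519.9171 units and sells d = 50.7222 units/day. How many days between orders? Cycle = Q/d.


Cycle = 1519.9171 / 50.7222 = 29.9655

29.9655 days


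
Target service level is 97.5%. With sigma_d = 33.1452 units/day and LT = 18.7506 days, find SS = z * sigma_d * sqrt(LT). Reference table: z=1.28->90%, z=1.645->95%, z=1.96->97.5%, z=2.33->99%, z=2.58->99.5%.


From the table, SL = 97.5% corresponds to z = 1.96
sqrt(LT) = sqrt(18.7506) = 4.3302
SS = 1.96 * 33.1452 * 4.3302 = 281.3094

281.3094 units


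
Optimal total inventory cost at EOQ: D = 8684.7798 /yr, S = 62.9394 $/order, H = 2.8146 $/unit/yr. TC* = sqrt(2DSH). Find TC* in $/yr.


2*D*S*H = 3077004.1996
TC* = sqrt(3077004.1996) = 1754.1392

1754.1392 $/yr


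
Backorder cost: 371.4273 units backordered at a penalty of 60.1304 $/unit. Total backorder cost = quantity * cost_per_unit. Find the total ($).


Total = 371.4273 * 60.1304 = 22334.0721

22334.0721 $


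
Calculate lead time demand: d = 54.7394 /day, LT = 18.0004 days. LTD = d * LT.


LTD = 54.7394 * 18.0004 = 985.3311

985.3311 units


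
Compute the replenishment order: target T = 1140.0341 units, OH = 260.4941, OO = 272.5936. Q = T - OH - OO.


Inventory position = OH + OO = 260.4941 + 272.5936 = 533.0877
Q = 1140.0341 - 533.0877 = 606.9464

606.9464 units


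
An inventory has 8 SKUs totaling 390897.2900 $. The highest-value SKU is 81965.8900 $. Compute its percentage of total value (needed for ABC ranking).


Top item = 81965.8900
Total = 390897.2900
Percentage = 81965.8900 / 390897.2900 * 100 = 20.9687

20.9687%


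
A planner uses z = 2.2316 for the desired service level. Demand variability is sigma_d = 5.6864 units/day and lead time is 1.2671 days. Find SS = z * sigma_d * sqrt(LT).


sqrt(LT) = sqrt(1.2671) = 1.1257
SS = 2.2316 * 5.6864 * 1.1257 = 14.2843

14.2843 units


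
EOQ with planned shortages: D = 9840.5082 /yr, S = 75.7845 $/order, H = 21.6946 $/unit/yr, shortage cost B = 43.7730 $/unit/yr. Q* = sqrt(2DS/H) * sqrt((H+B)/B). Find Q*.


sqrt(2DS/H) = 262.2033
sqrt((H+B)/B) = 1.2230
Q* = 262.2033 * 1.2230 = 320.6625

320.6625 units


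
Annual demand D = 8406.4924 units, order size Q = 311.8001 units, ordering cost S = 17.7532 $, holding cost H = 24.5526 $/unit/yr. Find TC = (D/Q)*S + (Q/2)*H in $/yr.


Ordering cost = D*S/Q = 478.6469
Holding cost = Q*H/2 = 3827.7516
TC = 478.6469 + 3827.7516 = 4306.3984

4306.3984 $/yr


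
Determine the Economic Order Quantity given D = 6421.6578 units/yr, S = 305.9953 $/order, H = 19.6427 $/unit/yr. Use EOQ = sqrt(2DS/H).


2*D*S = 2 * 6421.6578 * 305.9953 = 3929994.2100
2*D*S/H = 200074.0331
EOQ = sqrt(200074.0331) = 447.2964

447.2964 units


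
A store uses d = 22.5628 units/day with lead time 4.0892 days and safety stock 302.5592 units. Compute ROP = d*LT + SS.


d*LT = 22.5628 * 4.0892 = 92.2638
ROP = 92.2638 + 302.5592 = 394.8230

394.8230 units


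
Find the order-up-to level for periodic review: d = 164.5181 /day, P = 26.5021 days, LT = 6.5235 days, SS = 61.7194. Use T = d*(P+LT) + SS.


P + LT = 33.0256
d*(P+LT) = 164.5181 * 33.0256 = 5433.3090
T = 5433.3090 + 61.7194 = 5495.0284

5495.0284 units


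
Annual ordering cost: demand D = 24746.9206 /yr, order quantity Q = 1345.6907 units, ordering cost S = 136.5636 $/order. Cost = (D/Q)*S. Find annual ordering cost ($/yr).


Number of orders = D/Q = 18.3898
Cost = 18.3898 * 136.5636 = 2511.3710

2511.3710 $/yr


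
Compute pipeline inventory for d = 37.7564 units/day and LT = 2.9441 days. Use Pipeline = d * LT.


Pipeline = 37.7564 * 2.9441 = 111.1586

111.1586 units


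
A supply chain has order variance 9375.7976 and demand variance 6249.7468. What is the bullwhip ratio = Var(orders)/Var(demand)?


BW = 9375.7976 / 6249.7468 = 1.5002

1.5002


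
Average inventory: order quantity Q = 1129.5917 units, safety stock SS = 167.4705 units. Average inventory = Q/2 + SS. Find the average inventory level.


Q/2 = 564.7958
Avg = 564.7958 + 167.4705 = 732.2663

732.2663 units


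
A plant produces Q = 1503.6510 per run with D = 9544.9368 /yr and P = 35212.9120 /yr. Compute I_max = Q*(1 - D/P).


D/P = 0.2711
1 - D/P = 0.7289
I_max = 1503.6510 * 0.7289 = 1096.0660

1096.0660 units


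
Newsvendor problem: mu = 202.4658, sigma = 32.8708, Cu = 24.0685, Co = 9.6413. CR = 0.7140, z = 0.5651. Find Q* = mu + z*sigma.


CR = Cu/(Cu+Co) = 24.0685/(24.0685+9.6413) = 0.7140
z = 0.5651
Q* = 202.4658 + 0.5651 * 32.8708 = 221.0411

221.0411 units


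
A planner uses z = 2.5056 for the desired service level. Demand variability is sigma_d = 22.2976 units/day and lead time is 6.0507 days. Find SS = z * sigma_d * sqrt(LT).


sqrt(LT) = sqrt(6.0507) = 2.4598
SS = 2.5056 * 22.2976 * 2.4598 = 137.4272

137.4272 units


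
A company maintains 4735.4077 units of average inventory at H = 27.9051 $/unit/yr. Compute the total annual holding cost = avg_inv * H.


Cost = 4735.4077 * 27.9051 = 132142.0254

132142.0254 $/yr


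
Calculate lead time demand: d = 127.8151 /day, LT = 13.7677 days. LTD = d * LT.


LTD = 127.8151 * 13.7677 = 1759.7200

1759.7200 units


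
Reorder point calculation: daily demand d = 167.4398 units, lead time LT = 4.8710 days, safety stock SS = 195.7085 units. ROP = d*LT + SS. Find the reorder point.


d*LT = 167.4398 * 4.8710 = 815.5993
ROP = 815.5993 + 195.7085 = 1011.3078

1011.3078 units


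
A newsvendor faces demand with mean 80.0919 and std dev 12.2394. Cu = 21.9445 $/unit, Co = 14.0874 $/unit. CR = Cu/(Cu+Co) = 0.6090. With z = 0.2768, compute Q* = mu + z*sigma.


CR = Cu/(Cu+Co) = 21.9445/(21.9445+14.0874) = 0.6090
z = 0.2768
Q* = 80.0919 + 0.2768 * 12.2394 = 83.4798

83.4798 units


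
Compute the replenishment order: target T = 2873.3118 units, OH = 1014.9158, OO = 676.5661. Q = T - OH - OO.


Inventory position = OH + OO = 1014.9158 + 676.5661 = 1691.4819
Q = 2873.3118 - 1691.4819 = 1181.8299

1181.8299 units


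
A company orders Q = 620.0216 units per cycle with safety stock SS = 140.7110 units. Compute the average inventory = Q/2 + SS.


Q/2 = 310.0108
Avg = 310.0108 + 140.7110 = 450.7218

450.7218 units


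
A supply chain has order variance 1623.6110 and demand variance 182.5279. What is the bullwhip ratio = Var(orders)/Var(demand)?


BW = 1623.6110 / 182.5279 = 8.8951

8.8951


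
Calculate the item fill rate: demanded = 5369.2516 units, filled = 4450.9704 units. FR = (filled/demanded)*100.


FR = 4450.9704 / 5369.2516 * 100 = 82.8974

82.8974%


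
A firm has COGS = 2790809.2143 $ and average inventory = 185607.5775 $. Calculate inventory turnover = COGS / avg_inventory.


Turnover = 2790809.2143 / 185607.5775 = 15.0361

15.0361


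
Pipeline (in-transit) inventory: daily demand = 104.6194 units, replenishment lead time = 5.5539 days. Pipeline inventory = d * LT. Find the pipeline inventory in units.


Pipeline = 104.6194 * 5.5539 = 581.0457

581.0457 units


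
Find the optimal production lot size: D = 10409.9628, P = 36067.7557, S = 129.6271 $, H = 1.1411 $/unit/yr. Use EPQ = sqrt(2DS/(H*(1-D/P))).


1 - D/P = 1 - 0.2886 = 0.7114
H*(1-D/P) = 0.8118
2DS = 2698826.5777
EPQ = sqrt(3324689.5400) = 1823.3731

1823.3731 units


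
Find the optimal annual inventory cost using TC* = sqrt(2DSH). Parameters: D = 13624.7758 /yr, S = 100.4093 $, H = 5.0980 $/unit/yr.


2*D*S*H = 13948680.6307
TC* = sqrt(13948680.6307) = 3734.7933

3734.7933 $/yr


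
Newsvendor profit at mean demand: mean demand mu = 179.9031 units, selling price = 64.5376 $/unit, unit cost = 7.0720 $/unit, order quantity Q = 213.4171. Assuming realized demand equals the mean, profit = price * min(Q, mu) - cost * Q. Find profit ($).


Sales at mu = min(213.4171, 179.9031) = 179.9031
Revenue = 64.5376 * 179.9031 = 11610.5143
Total cost = 7.0720 * 213.4171 = 1509.2857
Profit = 11610.5143 - 1509.2857 = 10101.2286

10101.2286 $


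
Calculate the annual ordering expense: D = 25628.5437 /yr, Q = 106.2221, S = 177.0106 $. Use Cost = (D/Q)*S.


Number of orders = D/Q = 241.2732
Cost = 241.2732 * 177.0106 = 42707.9101

42707.9101 $/yr


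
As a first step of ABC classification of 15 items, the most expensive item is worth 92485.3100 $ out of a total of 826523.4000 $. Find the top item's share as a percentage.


Top item = 92485.3100
Total = 826523.4000
Percentage = 92485.3100 / 826523.4000 * 100 = 11.1897

11.1897%


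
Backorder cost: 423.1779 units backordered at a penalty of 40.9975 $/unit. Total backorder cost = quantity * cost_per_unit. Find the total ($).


Total = 423.1779 * 40.9975 = 17349.2360

17349.2360 $


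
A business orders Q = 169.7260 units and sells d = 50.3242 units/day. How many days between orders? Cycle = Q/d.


Cycle = 169.7260 / 50.3242 = 3.3727

3.3727 days


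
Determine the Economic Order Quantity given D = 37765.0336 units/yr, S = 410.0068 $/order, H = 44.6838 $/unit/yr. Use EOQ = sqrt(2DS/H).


2*D*S = 2 * 37765.0336 * 410.0068 = 30967841.1565
2*D*S/H = 693044.0374
EOQ = sqrt(693044.0374) = 832.4927

832.4927 units


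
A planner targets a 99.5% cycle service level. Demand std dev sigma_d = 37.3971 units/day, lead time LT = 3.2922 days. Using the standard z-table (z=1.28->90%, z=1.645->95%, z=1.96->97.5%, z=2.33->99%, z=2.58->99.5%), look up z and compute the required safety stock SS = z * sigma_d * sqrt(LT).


From the table, SL = 99.5% corresponds to z = 2.58
sqrt(LT) = sqrt(3.2922) = 1.8144
SS = 2.58 * 37.3971 * 1.8144 = 175.0656

175.0656 units


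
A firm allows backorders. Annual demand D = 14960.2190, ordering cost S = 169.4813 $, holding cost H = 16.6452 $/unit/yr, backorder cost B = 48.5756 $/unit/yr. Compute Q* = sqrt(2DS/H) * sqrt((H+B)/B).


sqrt(2DS/H) = 551.9508
sqrt((H+B)/B) = 1.1587
Q* = 551.9508 * 1.1587 = 639.5645

639.5645 units


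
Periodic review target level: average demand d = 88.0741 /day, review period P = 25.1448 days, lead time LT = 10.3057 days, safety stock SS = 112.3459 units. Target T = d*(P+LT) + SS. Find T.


P + LT = 35.4505
d*(P+LT) = 88.0741 * 35.4505 = 3122.2709
T = 3122.2709 + 112.3459 = 3234.6168

3234.6168 units


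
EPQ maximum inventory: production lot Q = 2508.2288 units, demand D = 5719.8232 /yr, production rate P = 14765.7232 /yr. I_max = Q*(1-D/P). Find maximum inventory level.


D/P = 0.3874
1 - D/P = 0.6126
I_max = 2508.2288 * 0.6126 = 1536.6120

1536.6120 units


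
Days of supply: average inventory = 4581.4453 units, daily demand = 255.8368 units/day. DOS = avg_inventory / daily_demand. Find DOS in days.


DOS = 4581.4453 / 255.8368 = 17.9077

17.9077 days


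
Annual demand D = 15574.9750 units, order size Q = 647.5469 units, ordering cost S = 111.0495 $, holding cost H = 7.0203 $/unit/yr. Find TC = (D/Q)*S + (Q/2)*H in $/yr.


Ordering cost = D*S/Q = 2670.9929
Holding cost = Q*H/2 = 2272.9868
TC = 2670.9929 + 2272.9868 = 4943.9797

4943.9797 $/yr


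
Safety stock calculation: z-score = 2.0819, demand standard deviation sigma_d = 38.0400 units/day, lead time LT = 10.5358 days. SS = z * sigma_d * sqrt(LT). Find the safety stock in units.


sqrt(LT) = sqrt(10.5358) = 3.2459
SS = 2.0819 * 38.0400 * 3.2459 = 257.0598

257.0598 units


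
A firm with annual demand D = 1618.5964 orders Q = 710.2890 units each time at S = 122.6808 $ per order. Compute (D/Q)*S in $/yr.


Number of orders = D/Q = 2.2788
Cost = 2.2788 * 122.6808 = 279.5632

279.5632 $/yr


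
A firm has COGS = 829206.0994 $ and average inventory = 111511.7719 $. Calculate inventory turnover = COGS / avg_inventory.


Turnover = 829206.0994 / 111511.7719 = 7.4360

7.4360


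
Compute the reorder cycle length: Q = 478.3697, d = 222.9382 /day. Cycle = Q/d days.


Cycle = 478.3697 / 222.9382 = 2.1458

2.1458 days


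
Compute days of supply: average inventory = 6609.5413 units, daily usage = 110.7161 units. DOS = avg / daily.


DOS = 6609.5413 / 110.7161 = 59.6981

59.6981 days


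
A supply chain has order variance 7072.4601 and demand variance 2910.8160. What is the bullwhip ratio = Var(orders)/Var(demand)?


BW = 7072.4601 / 2910.8160 = 2.4297

2.4297


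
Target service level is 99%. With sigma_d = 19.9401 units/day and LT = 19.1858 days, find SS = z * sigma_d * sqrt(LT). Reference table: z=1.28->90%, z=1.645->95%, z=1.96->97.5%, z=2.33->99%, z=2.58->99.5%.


From the table, SL = 99% corresponds to z = 2.33
sqrt(LT) = sqrt(19.1858) = 4.3802
SS = 2.33 * 19.9401 * 4.3802 = 203.5041

203.5041 units


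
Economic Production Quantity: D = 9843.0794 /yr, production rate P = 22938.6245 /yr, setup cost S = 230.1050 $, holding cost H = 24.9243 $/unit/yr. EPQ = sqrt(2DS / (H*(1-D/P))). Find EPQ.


1 - D/P = 1 - 0.4291 = 0.5709
H*(1-D/P) = 14.2292
2DS = 4529883.5707
EPQ = sqrt(318352.2043) = 564.2271

564.2271 units


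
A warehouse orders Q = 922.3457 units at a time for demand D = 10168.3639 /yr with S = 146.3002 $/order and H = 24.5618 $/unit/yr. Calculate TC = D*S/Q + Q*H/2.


Ordering cost = D*S/Q = 1612.8808
Holding cost = Q*H/2 = 11327.2353
TC = 1612.8808 + 11327.2353 = 12940.1161

12940.1161 $/yr


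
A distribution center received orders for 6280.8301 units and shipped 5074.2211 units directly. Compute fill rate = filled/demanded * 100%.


FR = 5074.2211 / 6280.8301 * 100 = 80.7890

80.7890%


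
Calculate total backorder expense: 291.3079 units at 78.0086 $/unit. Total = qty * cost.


Total = 291.3079 * 78.0086 = 22724.5214

22724.5214 $


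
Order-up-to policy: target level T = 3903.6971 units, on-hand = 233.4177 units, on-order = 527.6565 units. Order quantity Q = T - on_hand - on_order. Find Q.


Inventory position = OH + OO = 233.4177 + 527.6565 = 761.0742
Q = 3903.6971 - 761.0742 = 3142.6229

3142.6229 units


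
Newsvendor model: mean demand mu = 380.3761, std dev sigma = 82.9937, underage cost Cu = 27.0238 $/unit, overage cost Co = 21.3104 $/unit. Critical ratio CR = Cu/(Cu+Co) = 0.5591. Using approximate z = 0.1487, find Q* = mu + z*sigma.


CR = Cu/(Cu+Co) = 27.0238/(27.0238+21.3104) = 0.5591
z = 0.1487
Q* = 380.3761 + 0.1487 * 82.9937 = 392.7173

392.7173 units


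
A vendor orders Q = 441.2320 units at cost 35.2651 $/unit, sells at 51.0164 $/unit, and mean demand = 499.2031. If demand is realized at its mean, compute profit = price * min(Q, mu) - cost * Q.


Sales at mu = min(441.2320, 499.2031) = 441.2320
Revenue = 51.0164 * 441.2320 = 22510.0682
Total cost = 35.2651 * 441.2320 = 15560.0906
Profit = 22510.0682 - 15560.0906 = 6949.9776

6949.9776 $


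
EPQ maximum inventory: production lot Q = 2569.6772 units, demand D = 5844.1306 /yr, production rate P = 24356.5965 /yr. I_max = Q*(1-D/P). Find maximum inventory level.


D/P = 0.2399
1 - D/P = 0.7601
I_max = 2569.6772 * 0.7601 = 1953.1079

1953.1079 units


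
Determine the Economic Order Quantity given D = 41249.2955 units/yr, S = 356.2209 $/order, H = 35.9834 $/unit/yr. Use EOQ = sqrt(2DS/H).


2*D*S = 2 * 41249.2955 * 356.2209 = 29387722.3348
2*D*S/H = 816702.2109
EOQ = sqrt(816702.2109) = 903.7158

903.7158 units


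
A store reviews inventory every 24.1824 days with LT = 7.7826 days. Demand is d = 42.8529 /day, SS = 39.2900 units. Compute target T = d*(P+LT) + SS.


P + LT = 31.9650
d*(P+LT) = 42.8529 * 31.9650 = 1369.7929
T = 1369.7929 + 39.2900 = 1409.0829

1409.0829 units


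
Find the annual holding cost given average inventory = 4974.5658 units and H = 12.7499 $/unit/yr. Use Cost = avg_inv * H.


Cost = 4974.5658 * 12.7499 = 63425.2165

63425.2165 $/yr
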